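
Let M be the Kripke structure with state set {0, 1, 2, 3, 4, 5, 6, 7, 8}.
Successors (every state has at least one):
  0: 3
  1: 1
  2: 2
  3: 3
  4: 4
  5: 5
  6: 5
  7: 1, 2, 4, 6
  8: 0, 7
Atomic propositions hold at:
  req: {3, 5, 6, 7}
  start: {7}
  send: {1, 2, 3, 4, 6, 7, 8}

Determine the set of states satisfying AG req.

AG req: greatest fixpoint, start Z0 = {3, 5, 6, 7}, keep only states in Sat with every successor in Z. Z1 = {3, 5, 6}; fixed.
Sat(AG req) = {3, 5, 6}

{3, 5, 6}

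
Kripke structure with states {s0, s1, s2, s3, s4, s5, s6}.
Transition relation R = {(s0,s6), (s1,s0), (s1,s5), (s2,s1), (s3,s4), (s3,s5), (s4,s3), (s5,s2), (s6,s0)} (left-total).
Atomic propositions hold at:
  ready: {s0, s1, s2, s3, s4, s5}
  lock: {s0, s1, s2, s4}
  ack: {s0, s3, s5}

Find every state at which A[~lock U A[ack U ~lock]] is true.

Sat(~lock) = {s3, s5, s6}
A[ack U ~lock]: least fixpoint, start Z0 = Sat(~lock) = {s3, s5, s6}, add states in Sat(ack) with every successor in Z. Z1 = {s0, s3, s5, s6}; fixed.
Sat(A[ack U ~lock]) = {s0, s3, s5, s6}
A[~lock U A[ack U ~lock]]: least fixpoint, start Z0 = Sat(A[ack U ~lock]) = {s0, s3, s5, s6}, add states in Sat(~lock) with every successor in Z. Already a fixed point.
Sat(A[~lock U A[ack U ~lock]]) = {s0, s3, s5, s6}

{s0, s3, s5, s6}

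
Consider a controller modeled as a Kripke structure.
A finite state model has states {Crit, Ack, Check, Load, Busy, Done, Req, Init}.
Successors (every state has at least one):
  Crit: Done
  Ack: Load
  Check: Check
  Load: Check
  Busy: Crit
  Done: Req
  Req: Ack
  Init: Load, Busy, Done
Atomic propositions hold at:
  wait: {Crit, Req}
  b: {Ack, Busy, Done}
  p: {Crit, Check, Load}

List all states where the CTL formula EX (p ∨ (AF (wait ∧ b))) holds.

{Ack, Check, Load, Busy, Init}

Sat(wait ∧ b) = ∅
AF (wait ∧ b): least fixpoint, start Z0 = ∅, add states with every successor in Z. Already a fixed point.
Sat(AF (wait ∧ b)) = ∅
Sat(p ∨ (AF (wait ∧ b))) = {Crit, Check, Load}
Sat(EX (p ∨ (AF (wait ∧ b)))) = {s : some successor in {Crit, Check, Load}} = {Ack, Check, Load, Busy, Init}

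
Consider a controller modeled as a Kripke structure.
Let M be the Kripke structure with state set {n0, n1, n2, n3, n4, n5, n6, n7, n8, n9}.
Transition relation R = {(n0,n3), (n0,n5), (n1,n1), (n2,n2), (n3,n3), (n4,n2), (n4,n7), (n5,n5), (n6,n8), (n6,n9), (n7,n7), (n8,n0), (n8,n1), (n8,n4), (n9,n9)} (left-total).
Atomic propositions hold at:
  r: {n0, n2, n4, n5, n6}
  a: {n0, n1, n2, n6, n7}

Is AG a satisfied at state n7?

AG a: greatest fixpoint, start Z0 = {n0, n1, n2, n6, n7}, keep only states in Sat with every successor in Z. Z1 = {n1, n2, n7}; fixed.
Sat(AG a) = {n1, n2, n7}
n7 ∈ Sat(AG a) = {n1, n2, n7}, so the formula holds at n7.

Yes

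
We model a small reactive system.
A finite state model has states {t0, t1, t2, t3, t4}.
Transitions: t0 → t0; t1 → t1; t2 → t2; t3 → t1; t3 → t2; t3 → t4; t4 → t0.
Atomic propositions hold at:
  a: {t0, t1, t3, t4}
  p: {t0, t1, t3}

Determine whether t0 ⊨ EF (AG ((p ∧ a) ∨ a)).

Yes

Sat(p ∧ a) = {t0, t1, t3}
Sat((p ∧ a) ∨ a) = {t0, t1, t3, t4}
AG ((p ∧ a) ∨ a): greatest fixpoint, start Z0 = {t0, t1, t3, t4}, keep only states in Sat with every successor in Z. Z1 = {t0, t1, t4}; fixed.
Sat(AG ((p ∧ a) ∨ a)) = {t0, t1, t4}
EF (AG ((p ∧ a) ∨ a)): least fixpoint, start Z0 = {t0, t1, t4}, add states with some successor in Z. Z1 = {t0, t1, t3, t4}; fixed.
Sat(EF (AG ((p ∧ a) ∨ a))) = {t0, t1, t3, t4}
t0 ∈ Sat(EF (AG ((p ∧ a) ∨ a))) = {t0, t1, t3, t4}, so the formula holds at t0.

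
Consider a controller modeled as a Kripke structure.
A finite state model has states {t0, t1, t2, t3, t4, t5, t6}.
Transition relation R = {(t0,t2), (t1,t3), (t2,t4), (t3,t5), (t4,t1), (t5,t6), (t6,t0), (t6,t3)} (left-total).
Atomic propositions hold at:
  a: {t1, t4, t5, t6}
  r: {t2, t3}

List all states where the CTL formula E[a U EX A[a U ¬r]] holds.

Sat(¬r) = {t0, t1, t4, t5, t6}
A[a U ¬r]: least fixpoint, start Z0 = Sat(¬r) = {t0, t1, t4, t5, t6}, add states in Sat(a) with every successor in Z. Already a fixed point.
Sat(A[a U ¬r]) = {t0, t1, t4, t5, t6}
Sat(EX A[a U ¬r]) = {s : some successor in {t0, t1, t4, t5, t6}} = {t2, t3, t4, t5, t6}
E[a U EX A[a U ¬r]]: least fixpoint, start Z0 = Sat(EX A[a U ¬r]) = {t2, t3, t4, t5, t6}, add states in Sat(a) with some successor in Z. Z1 = {t1, t2, t3, t4, t5, t6}; fixed.
Sat(E[a U EX A[a U ¬r]]) = {t1, t2, t3, t4, t5, t6}

{t1, t2, t3, t4, t5, t6}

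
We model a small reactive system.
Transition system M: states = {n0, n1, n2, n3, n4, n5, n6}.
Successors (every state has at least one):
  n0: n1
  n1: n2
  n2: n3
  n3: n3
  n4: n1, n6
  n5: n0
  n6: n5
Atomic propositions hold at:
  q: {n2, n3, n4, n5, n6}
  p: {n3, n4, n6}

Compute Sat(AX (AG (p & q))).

Sat(p & q) = {n3, n4, n6}
AG (p & q): greatest fixpoint, start Z0 = {n3, n4, n6}, keep only states in Sat with every successor in Z. Z1 = {n3}; fixed.
Sat(AG (p & q)) = {n3}
Sat(AX (AG (p & q))) = {s : every successor in {n3}} = {n2, n3}

{n2, n3}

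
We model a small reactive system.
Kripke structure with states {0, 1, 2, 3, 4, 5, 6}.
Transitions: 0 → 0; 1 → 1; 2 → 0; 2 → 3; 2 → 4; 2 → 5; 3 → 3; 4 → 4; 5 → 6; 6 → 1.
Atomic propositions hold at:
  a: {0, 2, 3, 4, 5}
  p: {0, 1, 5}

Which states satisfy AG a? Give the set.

{0, 3, 4}

AG a: greatest fixpoint, start Z0 = {0, 2, 3, 4, 5}, keep only states in Sat with every successor in Z. Z1 = {0, 2, 3, 4}; Z2 = {0, 3, 4}; fixed.
Sat(AG a) = {0, 3, 4}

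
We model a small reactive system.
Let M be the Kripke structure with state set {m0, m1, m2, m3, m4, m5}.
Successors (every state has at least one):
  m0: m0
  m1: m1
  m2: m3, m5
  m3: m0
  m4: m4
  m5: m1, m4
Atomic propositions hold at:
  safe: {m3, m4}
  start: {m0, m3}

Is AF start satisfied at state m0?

AF start: least fixpoint, start Z0 = {m0, m3}, add states with every successor in Z. Already a fixed point.
Sat(AF start) = {m0, m3}
m0 ∈ Sat(AF start) = {m0, m3}, so the formula holds at m0.

Yes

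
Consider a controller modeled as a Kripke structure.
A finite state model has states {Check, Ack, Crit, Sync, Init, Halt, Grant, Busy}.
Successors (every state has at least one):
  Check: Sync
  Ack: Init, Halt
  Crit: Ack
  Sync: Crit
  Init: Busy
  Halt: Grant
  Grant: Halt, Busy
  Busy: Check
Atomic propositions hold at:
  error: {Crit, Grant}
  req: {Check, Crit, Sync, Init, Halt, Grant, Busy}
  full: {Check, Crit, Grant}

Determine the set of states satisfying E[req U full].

E[req U full]: least fixpoint, start Z0 = Sat(full) = {Check, Crit, Grant}, add states in Sat(req) with some successor in Z. Z1 = {Check, Crit, Sync, Halt, Grant, Busy}; Z2 = {Check, Crit, Sync, Init, Halt, Grant, Busy}; fixed.
Sat(E[req U full]) = {Check, Crit, Sync, Init, Halt, Grant, Busy}

{Check, Crit, Sync, Init, Halt, Grant, Busy}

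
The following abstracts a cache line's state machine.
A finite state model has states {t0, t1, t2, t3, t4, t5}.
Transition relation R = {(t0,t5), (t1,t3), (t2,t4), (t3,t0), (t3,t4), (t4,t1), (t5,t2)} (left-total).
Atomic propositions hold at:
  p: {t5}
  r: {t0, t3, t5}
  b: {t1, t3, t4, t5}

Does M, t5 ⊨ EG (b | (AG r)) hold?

AG r: greatest fixpoint, start Z0 = {t0, t3, t5}, keep only states in Sat with every successor in Z. Z1 = {t0}; Z2 = ∅; fixed.
Sat(AG r) = ∅
Sat(b | (AG r)) = {t1, t3, t4, t5}
EG (b | (AG r)): greatest fixpoint, start Z0 = {t1, t3, t4, t5}, keep only states in Sat with some successor in Z. Z1 = {t1, t3, t4}; fixed.
Sat(EG (b | (AG r))) = {t1, t3, t4}
t5 ∉ Sat(EG (b | (AG r))) = {t1, t3, t4}, so the formula does not hold at t5.

No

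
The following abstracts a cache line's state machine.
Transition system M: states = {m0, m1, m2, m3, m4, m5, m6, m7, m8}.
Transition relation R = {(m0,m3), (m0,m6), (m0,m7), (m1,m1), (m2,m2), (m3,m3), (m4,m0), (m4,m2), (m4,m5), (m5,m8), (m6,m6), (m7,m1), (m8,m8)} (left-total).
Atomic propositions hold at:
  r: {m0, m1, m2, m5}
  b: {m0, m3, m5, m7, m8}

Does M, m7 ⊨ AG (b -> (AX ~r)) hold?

No

Sat(~r) = {m3, m4, m6, m7, m8}
Sat(AX ~r) = {s : every successor in {m3, m4, m6, m7, m8}} = {m0, m3, m5, m6, m8}
Sat(b -> (AX ~r)) = {m0, m1, m2, m3, m4, m5, m6, m8}
AG (b -> (AX ~r)): greatest fixpoint, start Z0 = {m0, m1, m2, m3, m4, m5, m6, m8}, keep only states in Sat with every successor in Z. Z1 = {m1, m2, m3, m4, m5, m6, m8}; Z2 = {m1, m2, m3, m5, m6, m8}; fixed.
Sat(AG (b -> (AX ~r))) = {m1, m2, m3, m5, m6, m8}
m7 ∉ Sat(AG (b -> (AX ~r))) = {m1, m2, m3, m5, m6, m8}, so the formula does not hold at m7.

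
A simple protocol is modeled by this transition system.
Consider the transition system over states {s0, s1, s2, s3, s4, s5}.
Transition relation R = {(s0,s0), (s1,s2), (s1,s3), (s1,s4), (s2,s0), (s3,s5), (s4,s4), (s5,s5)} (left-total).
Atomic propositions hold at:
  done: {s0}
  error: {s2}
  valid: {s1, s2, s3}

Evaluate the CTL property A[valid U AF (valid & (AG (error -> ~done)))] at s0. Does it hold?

Sat(~done) = {s1, s2, s3, s4, s5}
Sat(error -> ~done) = {s0, s1, s2, s3, s4, s5}
AG (error -> ~done): greatest fixpoint, start Z0 = {s0, s1, s2, s3, s4, s5}, keep only states in Sat with every successor in Z. Already a fixed point.
Sat(AG (error -> ~done)) = {s0, s1, s2, s3, s4, s5}
Sat(valid & (AG (error -> ~done))) = {s1, s2, s3}
AF (valid & (AG (error -> ~done))): least fixpoint, start Z0 = {s1, s2, s3}, add states with every successor in Z. Already a fixed point.
Sat(AF (valid & (AG (error -> ~done)))) = {s1, s2, s3}
A[valid U AF (valid & (AG (error -> ~done)))]: least fixpoint, start Z0 = Sat(AF (valid & (AG (error -> ~done)))) = {s1, s2, s3}, add states in Sat(valid) with every successor in Z. Already a fixed point.
Sat(A[valid U AF (valid & (AG (error -> ~done)))]) = {s1, s2, s3}
s0 ∉ Sat(A[valid U AF (valid & (AG (error -> ~done)))]) = {s1, s2, s3}, so the formula does not hold at s0.

No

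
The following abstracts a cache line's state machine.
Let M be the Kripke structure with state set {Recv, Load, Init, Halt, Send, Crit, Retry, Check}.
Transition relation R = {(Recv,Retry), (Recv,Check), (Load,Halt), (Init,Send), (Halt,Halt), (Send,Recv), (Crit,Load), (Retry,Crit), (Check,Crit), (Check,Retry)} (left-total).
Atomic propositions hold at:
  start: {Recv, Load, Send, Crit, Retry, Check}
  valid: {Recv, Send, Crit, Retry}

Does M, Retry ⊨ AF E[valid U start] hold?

Yes

E[valid U start]: least fixpoint, start Z0 = Sat(start) = {Recv, Load, Send, Crit, Retry, Check}, add states in Sat(valid) with some successor in Z. Already a fixed point.
Sat(E[valid U start]) = {Recv, Load, Send, Crit, Retry, Check}
AF E[valid U start]: least fixpoint, start Z0 = {Recv, Load, Send, Crit, Retry, Check}, add states with every successor in Z. Z1 = {Recv, Load, Init, Send, Crit, Retry, Check}; fixed.
Sat(AF E[valid U start]) = {Recv, Load, Init, Send, Crit, Retry, Check}
Retry ∈ Sat(AF E[valid U start]) = {Recv, Load, Init, Send, Crit, Retry, Check}, so the formula holds at Retry.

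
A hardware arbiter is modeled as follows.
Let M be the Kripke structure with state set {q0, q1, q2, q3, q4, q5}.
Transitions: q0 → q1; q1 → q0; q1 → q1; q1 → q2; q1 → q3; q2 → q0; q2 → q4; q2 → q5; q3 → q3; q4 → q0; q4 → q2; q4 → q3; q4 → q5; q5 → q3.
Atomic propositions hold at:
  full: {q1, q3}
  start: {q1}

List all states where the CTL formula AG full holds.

{q3}

AG full: greatest fixpoint, start Z0 = {q1, q3}, keep only states in Sat with every successor in Z. Z1 = {q3}; fixed.
Sat(AG full) = {q3}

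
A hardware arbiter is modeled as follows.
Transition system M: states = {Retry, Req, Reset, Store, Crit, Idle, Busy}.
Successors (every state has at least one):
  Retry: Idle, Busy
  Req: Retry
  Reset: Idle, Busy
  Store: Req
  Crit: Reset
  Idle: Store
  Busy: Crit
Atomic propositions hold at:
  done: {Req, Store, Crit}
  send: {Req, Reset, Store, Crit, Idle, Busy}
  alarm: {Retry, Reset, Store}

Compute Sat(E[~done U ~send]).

{Retry}

Sat(~done) = {Retry, Reset, Idle, Busy}
Sat(~send) = {Retry}
E[~done U ~send]: least fixpoint, start Z0 = Sat(~send) = {Retry}, add states in Sat(~done) with some successor in Z. Already a fixed point.
Sat(E[~done U ~send]) = {Retry}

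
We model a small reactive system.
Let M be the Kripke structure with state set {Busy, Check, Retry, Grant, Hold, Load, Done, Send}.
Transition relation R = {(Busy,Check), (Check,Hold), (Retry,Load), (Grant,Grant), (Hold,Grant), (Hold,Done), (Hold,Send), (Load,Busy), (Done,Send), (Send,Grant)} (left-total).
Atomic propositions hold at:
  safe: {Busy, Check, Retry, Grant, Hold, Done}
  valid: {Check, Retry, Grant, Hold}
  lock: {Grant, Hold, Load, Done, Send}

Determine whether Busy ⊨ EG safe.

EG safe: greatest fixpoint, start Z0 = {Busy, Check, Retry, Grant, Hold, Done}, keep only states in Sat with some successor in Z. Z1 = {Busy, Check, Grant, Hold}; fixed.
Sat(EG safe) = {Busy, Check, Grant, Hold}
Busy ∈ Sat(EG safe) = {Busy, Check, Grant, Hold}, so the formula holds at Busy.

Yes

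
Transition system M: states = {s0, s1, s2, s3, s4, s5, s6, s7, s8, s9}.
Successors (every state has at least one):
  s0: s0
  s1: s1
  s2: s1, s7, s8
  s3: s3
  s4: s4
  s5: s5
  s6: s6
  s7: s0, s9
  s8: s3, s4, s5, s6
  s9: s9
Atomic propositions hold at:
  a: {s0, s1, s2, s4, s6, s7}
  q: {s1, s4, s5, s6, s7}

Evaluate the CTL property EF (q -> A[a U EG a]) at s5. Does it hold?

EG a: greatest fixpoint, start Z0 = {s0, s1, s2, s4, s6, s7}, keep only states in Sat with some successor in Z. Already a fixed point.
Sat(EG a) = {s0, s1, s2, s4, s6, s7}
A[a U EG a]: least fixpoint, start Z0 = Sat(EG a) = {s0, s1, s2, s4, s6, s7}, add states in Sat(a) with every successor in Z. Already a fixed point.
Sat(A[a U EG a]) = {s0, s1, s2, s4, s6, s7}
Sat(q -> A[a U EG a]) = {s0, s1, s2, s3, s4, s6, s7, s8, s9}
EF (q -> A[a U EG a]): least fixpoint, start Z0 = {s0, s1, s2, s3, s4, s6, s7, s8, s9}, add states with some successor in Z. Already a fixed point.
Sat(EF (q -> A[a U EG a])) = {s0, s1, s2, s3, s4, s6, s7, s8, s9}
s5 ∉ Sat(EF (q -> A[a U EG a])) = {s0, s1, s2, s3, s4, s6, s7, s8, s9}, so the formula does not hold at s5.

No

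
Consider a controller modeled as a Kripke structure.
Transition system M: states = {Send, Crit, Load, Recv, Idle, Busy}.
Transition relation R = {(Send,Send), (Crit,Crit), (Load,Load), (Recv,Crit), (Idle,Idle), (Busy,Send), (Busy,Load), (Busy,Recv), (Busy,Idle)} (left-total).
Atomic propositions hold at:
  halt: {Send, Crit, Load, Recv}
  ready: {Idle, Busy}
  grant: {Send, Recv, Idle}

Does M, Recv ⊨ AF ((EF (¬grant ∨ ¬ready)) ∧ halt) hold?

Yes

Sat(¬grant) = {Crit, Load, Busy}
Sat(¬ready) = {Send, Crit, Load, Recv}
Sat(¬grant ∨ ¬ready) = {Send, Crit, Load, Recv, Busy}
EF (¬grant ∨ ¬ready): least fixpoint, start Z0 = {Send, Crit, Load, Recv, Busy}, add states with some successor in Z. Already a fixed point.
Sat(EF (¬grant ∨ ¬ready)) = {Send, Crit, Load, Recv, Busy}
Sat((EF (¬grant ∨ ¬ready)) ∧ halt) = {Send, Crit, Load, Recv}
AF ((EF (¬grant ∨ ¬ready)) ∧ halt): least fixpoint, start Z0 = {Send, Crit, Load, Recv}, add states with every successor in Z. Already a fixed point.
Sat(AF ((EF (¬grant ∨ ¬ready)) ∧ halt)) = {Send, Crit, Load, Recv}
Recv ∈ Sat(AF ((EF (¬grant ∨ ¬ready)) ∧ halt)) = {Send, Crit, Load, Recv}, so the formula holds at Recv.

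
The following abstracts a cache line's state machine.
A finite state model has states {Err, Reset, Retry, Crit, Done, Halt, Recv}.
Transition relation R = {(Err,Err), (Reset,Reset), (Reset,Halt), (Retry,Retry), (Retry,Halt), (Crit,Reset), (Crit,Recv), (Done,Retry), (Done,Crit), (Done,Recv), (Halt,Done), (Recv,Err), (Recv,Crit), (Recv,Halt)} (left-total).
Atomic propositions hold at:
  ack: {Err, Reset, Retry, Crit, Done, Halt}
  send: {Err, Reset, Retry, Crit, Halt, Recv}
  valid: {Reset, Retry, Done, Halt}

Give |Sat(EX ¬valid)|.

4

Sat(¬valid) = {Err, Crit, Recv}
Sat(EX ¬valid) = {s : some successor in {Err, Crit, Recv}} = {Err, Crit, Done, Recv}
|Sat(EX ¬valid)| = |{Err, Crit, Done, Recv}| = 4.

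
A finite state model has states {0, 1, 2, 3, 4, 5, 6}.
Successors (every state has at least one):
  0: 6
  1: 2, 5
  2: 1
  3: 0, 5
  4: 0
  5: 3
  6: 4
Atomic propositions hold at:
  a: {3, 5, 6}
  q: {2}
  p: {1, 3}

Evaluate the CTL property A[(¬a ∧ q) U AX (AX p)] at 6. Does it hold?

No

Sat(¬a) = {0, 1, 2, 4}
Sat(¬a ∧ q) = {2}
Sat(AX p) = {s : every successor in {1, 3}} = {2, 5}
Sat(AX (AX p)) = {s : every successor in {2, 5}} = {1}
A[(¬a ∧ q) U AX (AX p)]: least fixpoint, start Z0 = Sat(AX (AX p)) = {1}, add states in Sat(¬a ∧ q) with every successor in Z. Z1 = {1, 2}; fixed.
Sat(A[(¬a ∧ q) U AX (AX p)]) = {1, 2}
6 ∉ Sat(A[(¬a ∧ q) U AX (AX p)]) = {1, 2}, so the formula does not hold at 6.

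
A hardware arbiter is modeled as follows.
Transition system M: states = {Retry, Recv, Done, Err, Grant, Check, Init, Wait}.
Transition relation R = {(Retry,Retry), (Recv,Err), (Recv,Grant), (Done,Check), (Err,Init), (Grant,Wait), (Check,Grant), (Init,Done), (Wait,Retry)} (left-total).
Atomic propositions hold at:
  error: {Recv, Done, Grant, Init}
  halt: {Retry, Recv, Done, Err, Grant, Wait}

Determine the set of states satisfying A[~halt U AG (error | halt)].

{Retry, Grant, Check, Wait}

Sat(~halt) = {Check, Init}
Sat(error | halt) = {Retry, Recv, Done, Err, Grant, Init, Wait}
AG (error | halt): greatest fixpoint, start Z0 = {Retry, Recv, Done, Err, Grant, Init, Wait}, keep only states in Sat with every successor in Z. Z1 = {Retry, Recv, Err, Grant, Init, Wait}; Z2 = {Retry, Recv, Err, Grant, Wait}; Z3 = {Retry, Recv, Grant, Wait}; Z4 = {Retry, Grant, Wait}; fixed.
Sat(AG (error | halt)) = {Retry, Grant, Wait}
A[~halt U AG (error | halt)]: least fixpoint, start Z0 = Sat(AG (error | halt)) = {Retry, Grant, Wait}, add states in Sat(~halt) with every successor in Z. Z1 = {Retry, Grant, Check, Wait}; fixed.
Sat(A[~halt U AG (error | halt)]) = {Retry, Grant, Check, Wait}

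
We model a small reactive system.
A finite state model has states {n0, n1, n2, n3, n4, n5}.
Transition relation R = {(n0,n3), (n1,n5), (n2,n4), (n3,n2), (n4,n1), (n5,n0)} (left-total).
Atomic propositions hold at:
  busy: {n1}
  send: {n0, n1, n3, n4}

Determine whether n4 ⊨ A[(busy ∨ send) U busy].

Sat(busy ∨ send) = {n0, n1, n3, n4}
A[(busy ∨ send) U busy]: least fixpoint, start Z0 = Sat(busy) = {n1}, add states in Sat(busy ∨ send) with every successor in Z. Z1 = {n1, n4}; fixed.
Sat(A[(busy ∨ send) U busy]) = {n1, n4}
n4 ∈ Sat(A[(busy ∨ send) U busy]) = {n1, n4}, so the formula holds at n4.

Yes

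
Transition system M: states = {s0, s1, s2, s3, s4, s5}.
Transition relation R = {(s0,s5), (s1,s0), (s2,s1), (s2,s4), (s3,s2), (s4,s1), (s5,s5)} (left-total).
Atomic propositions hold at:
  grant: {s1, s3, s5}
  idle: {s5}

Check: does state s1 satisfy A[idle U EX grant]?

No

Sat(EX grant) = {s : some successor in {s1, s3, s5}} = {s0, s2, s4, s5}
A[idle U EX grant]: least fixpoint, start Z0 = Sat(EX grant) = {s0, s2, s4, s5}, add states in Sat(idle) with every successor in Z. Already a fixed point.
Sat(A[idle U EX grant]) = {s0, s2, s4, s5}
s1 ∉ Sat(A[idle U EX grant]) = {s0, s2, s4, s5}, so the formula does not hold at s1.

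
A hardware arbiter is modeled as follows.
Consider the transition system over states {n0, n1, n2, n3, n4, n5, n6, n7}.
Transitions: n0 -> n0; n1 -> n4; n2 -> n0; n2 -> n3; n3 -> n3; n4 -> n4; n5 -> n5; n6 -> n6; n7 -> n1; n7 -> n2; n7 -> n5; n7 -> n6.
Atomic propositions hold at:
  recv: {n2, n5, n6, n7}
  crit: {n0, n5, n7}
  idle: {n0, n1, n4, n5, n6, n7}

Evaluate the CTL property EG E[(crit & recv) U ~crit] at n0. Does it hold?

No

Sat(crit & recv) = {n5, n7}
Sat(~crit) = {n1, n2, n3, n4, n6}
E[(crit & recv) U ~crit]: least fixpoint, start Z0 = Sat(~crit) = {n1, n2, n3, n4, n6}, add states in Sat(crit & recv) with some successor in Z. Z1 = {n1, n2, n3, n4, n6, n7}; fixed.
Sat(E[(crit & recv) U ~crit]) = {n1, n2, n3, n4, n6, n7}
EG E[(crit & recv) U ~crit]: greatest fixpoint, start Z0 = {n1, n2, n3, n4, n6, n7}, keep only states in Sat with some successor in Z. Already a fixed point.
Sat(EG E[(crit & recv) U ~crit]) = {n1, n2, n3, n4, n6, n7}
n0 ∉ Sat(EG E[(crit & recv) U ~crit]) = {n1, n2, n3, n4, n6, n7}, so the formula does not hold at n0.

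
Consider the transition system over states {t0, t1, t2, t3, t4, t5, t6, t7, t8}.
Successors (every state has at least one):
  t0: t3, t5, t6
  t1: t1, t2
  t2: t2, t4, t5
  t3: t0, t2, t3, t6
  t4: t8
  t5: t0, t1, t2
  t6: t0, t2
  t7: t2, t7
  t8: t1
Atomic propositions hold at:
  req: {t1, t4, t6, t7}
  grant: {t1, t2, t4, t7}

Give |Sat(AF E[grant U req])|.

6

E[grant U req]: least fixpoint, start Z0 = Sat(req) = {t1, t4, t6, t7}, add states in Sat(grant) with some successor in Z. Z1 = {t1, t2, t4, t6, t7}; fixed.
Sat(E[grant U req]) = {t1, t2, t4, t6, t7}
AF E[grant U req]: least fixpoint, start Z0 = {t1, t2, t4, t6, t7}, add states with every successor in Z. Z1 = {t1, t2, t4, t6, t7, t8}; fixed.
Sat(AF E[grant U req]) = {t1, t2, t4, t6, t7, t8}
|Sat(AF E[grant U req])| = |{t1, t2, t4, t6, t7, t8}| = 6.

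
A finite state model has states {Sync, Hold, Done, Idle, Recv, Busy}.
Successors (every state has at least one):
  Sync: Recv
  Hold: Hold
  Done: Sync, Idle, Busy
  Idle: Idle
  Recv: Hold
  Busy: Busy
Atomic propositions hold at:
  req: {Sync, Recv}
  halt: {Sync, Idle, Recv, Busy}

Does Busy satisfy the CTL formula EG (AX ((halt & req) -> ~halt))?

Sat(halt & req) = {Sync, Recv}
Sat(~halt) = {Hold, Done}
Sat((halt & req) -> ~halt) = {Hold, Done, Idle, Busy}
Sat(AX ((halt & req) -> ~halt)) = {s : every successor in {Hold, Done, Idle, Busy}} = {Hold, Idle, Recv, Busy}
EG (AX ((halt & req) -> ~halt)): greatest fixpoint, start Z0 = {Hold, Idle, Recv, Busy}, keep only states in Sat with some successor in Z. Already a fixed point.
Sat(EG (AX ((halt & req) -> ~halt))) = {Hold, Idle, Recv, Busy}
Busy ∈ Sat(EG (AX ((halt & req) -> ~halt))) = {Hold, Idle, Recv, Busy}, so the formula holds at Busy.

Yes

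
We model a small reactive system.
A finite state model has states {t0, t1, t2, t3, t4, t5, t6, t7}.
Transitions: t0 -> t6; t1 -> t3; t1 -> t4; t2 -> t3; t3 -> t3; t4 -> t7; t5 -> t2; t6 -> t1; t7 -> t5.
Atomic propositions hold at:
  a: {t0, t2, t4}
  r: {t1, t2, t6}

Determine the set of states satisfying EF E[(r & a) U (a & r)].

{t0, t1, t2, t4, t5, t6, t7}

Sat(r & a) = {t2}
Sat(a & r) = {t2}
E[(r & a) U (a & r)]: least fixpoint, start Z0 = Sat((a & r)) = {t2}, add states in Sat(r & a) with some successor in Z. Already a fixed point.
Sat(E[(r & a) U (a & r)]) = {t2}
EF E[(r & a) U (a & r)]: least fixpoint, start Z0 = {t2}, add states with some successor in Z. Z1 = {t2, t5}; Z2 = {t2, t5, t7}; Z3 = {t2, t4, t5, t7}; Z4 = {t1, t2, t4, t5, t7}; Z5 = {t1, t2, t4, t5, t6, t7}; Z6 = {t0, t1, t2, t4, t5, t6, t7}; fixed.
Sat(EF E[(r & a) U (a & r)]) = {t0, t1, t2, t4, t5, t6, t7}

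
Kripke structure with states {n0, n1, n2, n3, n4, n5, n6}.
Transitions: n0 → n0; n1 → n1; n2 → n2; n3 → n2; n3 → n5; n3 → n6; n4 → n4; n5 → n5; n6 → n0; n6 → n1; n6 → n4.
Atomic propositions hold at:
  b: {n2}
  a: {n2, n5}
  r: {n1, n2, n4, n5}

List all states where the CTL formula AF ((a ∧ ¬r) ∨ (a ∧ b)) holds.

Sat(¬r) = {n0, n3, n6}
Sat(a ∧ ¬r) = ∅
Sat(a ∧ b) = {n2}
Sat((a ∧ ¬r) ∨ (a ∧ b)) = {n2}
AF ((a ∧ ¬r) ∨ (a ∧ b)): least fixpoint, start Z0 = {n2}, add states with every successor in Z. Already a fixed point.
Sat(AF ((a ∧ ¬r) ∨ (a ∧ b))) = {n2}

{n2}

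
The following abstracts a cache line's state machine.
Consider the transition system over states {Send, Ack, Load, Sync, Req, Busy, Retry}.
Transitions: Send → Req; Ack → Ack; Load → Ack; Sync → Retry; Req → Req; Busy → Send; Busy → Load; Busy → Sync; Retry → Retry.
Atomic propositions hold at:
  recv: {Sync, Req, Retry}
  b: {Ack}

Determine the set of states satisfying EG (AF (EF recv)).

{Send, Sync, Req, Busy, Retry}

EF recv: least fixpoint, start Z0 = {Sync, Req, Retry}, add states with some successor in Z. Z1 = {Send, Sync, Req, Busy, Retry}; fixed.
Sat(EF recv) = {Send, Sync, Req, Busy, Retry}
AF (EF recv): least fixpoint, start Z0 = {Send, Sync, Req, Busy, Retry}, add states with every successor in Z. Already a fixed point.
Sat(AF (EF recv)) = {Send, Sync, Req, Busy, Retry}
EG (AF (EF recv)): greatest fixpoint, start Z0 = {Send, Sync, Req, Busy, Retry}, keep only states in Sat with some successor in Z. Already a fixed point.
Sat(EG (AF (EF recv))) = {Send, Sync, Req, Busy, Retry}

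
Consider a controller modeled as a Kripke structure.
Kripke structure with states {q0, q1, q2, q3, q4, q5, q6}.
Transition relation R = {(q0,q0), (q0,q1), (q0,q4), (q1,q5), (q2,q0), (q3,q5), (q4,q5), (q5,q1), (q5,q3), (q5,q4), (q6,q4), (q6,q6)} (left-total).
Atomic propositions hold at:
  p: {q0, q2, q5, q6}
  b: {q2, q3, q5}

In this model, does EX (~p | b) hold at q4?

Yes

Sat(~p) = {q1, q3, q4}
Sat(~p | b) = {q1, q2, q3, q4, q5}
Sat(EX (~p | b)) = {s : some successor in {q1, q2, q3, q4, q5}} = {q0, q1, q3, q4, q5, q6}
q4 ∈ Sat(EX (~p | b)) = {q0, q1, q3, q4, q5, q6}, so the formula holds at q4.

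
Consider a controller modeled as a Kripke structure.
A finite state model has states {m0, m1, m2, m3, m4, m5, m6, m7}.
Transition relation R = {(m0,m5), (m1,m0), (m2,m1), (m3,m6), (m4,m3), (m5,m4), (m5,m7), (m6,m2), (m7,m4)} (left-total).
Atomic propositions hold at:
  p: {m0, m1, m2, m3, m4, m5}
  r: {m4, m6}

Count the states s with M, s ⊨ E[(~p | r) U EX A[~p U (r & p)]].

Sat(~p) = {m6, m7}
Sat(~p | r) = {m4, m6, m7}
Sat(r & p) = {m4}
A[~p U (r & p)]: least fixpoint, start Z0 = Sat((r & p)) = {m4}, add states in Sat(~p) with every successor in Z. Z1 = {m4, m7}; fixed.
Sat(A[~p U (r & p)]) = {m4, m7}
Sat(EX A[~p U (r & p)]) = {s : some successor in {m4, m7}} = {m5, m7}
E[(~p | r) U EX A[~p U (r & p)]]: least fixpoint, start Z0 = Sat(EX A[~p U (r & p)]) = {m5, m7}, add states in Sat(~p | r) with some successor in Z. Already a fixed point.
Sat(E[(~p | r) U EX A[~p U (r & p)]]) = {m5, m7}
|Sat(E[(~p | r) U EX A[~p U (r & p)]])| = |{m5, m7}| = 2.

2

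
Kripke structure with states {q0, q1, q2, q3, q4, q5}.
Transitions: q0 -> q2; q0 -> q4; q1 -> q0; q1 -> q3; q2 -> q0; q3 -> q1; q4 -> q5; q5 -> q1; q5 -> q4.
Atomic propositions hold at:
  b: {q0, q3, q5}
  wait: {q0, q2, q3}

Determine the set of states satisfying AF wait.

AF wait: least fixpoint, start Z0 = {q0, q2, q3}, add states with every successor in Z. Z1 = {q0, q1, q2, q3}; fixed.
Sat(AF wait) = {q0, q1, q2, q3}

{q0, q1, q2, q3}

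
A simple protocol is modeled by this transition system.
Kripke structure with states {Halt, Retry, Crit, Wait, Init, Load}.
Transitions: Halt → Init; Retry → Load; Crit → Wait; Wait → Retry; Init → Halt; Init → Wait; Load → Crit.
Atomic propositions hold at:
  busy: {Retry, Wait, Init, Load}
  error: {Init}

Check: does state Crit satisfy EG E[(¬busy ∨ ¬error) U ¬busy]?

Sat(¬busy) = {Halt, Crit}
Sat(¬error) = {Halt, Retry, Crit, Wait, Load}
Sat(¬busy ∨ ¬error) = {Halt, Retry, Crit, Wait, Load}
E[(¬busy ∨ ¬error) U ¬busy]: least fixpoint, start Z0 = Sat(¬busy) = {Halt, Crit}, add states in Sat(¬busy ∨ ¬error) with some successor in Z. Z1 = {Halt, Crit, Load}; Z2 = {Halt, Retry, Crit, Load}; Z3 = {Halt, Retry, Crit, Wait, Load}; fixed.
Sat(E[(¬busy ∨ ¬error) U ¬busy]) = {Halt, Retry, Crit, Wait, Load}
EG E[(¬busy ∨ ¬error) U ¬busy]: greatest fixpoint, start Z0 = {Halt, Retry, Crit, Wait, Load}, keep only states in Sat with some successor in Z. Z1 = {Retry, Crit, Wait, Load}; fixed.
Sat(EG E[(¬busy ∨ ¬error) U ¬busy]) = {Retry, Crit, Wait, Load}
Crit ∈ Sat(EG E[(¬busy ∨ ¬error) U ¬busy]) = {Retry, Crit, Wait, Load}, so the formula holds at Crit.

Yes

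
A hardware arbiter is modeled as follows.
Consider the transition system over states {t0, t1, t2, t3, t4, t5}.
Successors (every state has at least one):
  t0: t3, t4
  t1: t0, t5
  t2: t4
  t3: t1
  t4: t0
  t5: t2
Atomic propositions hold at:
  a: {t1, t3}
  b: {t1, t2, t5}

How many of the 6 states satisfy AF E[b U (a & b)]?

2

Sat(a & b) = {t1}
E[b U (a & b)]: least fixpoint, start Z0 = Sat((a & b)) = {t1}, add states in Sat(b) with some successor in Z. Already a fixed point.
Sat(E[b U (a & b)]) = {t1}
AF E[b U (a & b)]: least fixpoint, start Z0 = {t1}, add states with every successor in Z. Z1 = {t1, t3}; fixed.
Sat(AF E[b U (a & b)]) = {t1, t3}
|Sat(AF E[b U (a & b)])| = |{t1, t3}| = 2.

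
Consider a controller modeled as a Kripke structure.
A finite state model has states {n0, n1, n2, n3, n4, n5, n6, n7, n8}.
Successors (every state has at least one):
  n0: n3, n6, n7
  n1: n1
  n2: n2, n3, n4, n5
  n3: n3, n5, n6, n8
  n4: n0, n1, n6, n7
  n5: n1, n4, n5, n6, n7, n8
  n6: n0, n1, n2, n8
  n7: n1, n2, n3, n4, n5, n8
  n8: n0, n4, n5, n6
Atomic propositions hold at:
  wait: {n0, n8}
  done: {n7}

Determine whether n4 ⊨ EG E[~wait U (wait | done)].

Sat(~wait) = {n1, n2, n3, n4, n5, n6, n7}
Sat(wait | done) = {n0, n7, n8}
E[~wait U (wait | done)]: least fixpoint, start Z0 = Sat((wait | done)) = {n0, n7, n8}, add states in Sat(~wait) with some successor in Z. Z1 = {n0, n3, n4, n5, n6, n7, n8}; Z2 = {n0, n2, n3, n4, n5, n6, n7, n8}; fixed.
Sat(E[~wait U (wait | done)]) = {n0, n2, n3, n4, n5, n6, n7, n8}
EG E[~wait U (wait | done)]: greatest fixpoint, start Z0 = {n0, n2, n3, n4, n5, n6, n7, n8}, keep only states in Sat with some successor in Z. Already a fixed point.
Sat(EG E[~wait U (wait | done)]) = {n0, n2, n3, n4, n5, n6, n7, n8}
n4 ∈ Sat(EG E[~wait U (wait | done)]) = {n0, n2, n3, n4, n5, n6, n7, n8}, so the formula holds at n4.

Yes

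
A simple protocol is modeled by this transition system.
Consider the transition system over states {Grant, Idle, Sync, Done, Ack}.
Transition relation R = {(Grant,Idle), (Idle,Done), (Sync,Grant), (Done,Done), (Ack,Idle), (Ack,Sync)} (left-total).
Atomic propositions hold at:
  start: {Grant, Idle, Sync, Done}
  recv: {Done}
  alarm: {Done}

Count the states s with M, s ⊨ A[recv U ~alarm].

Sat(~alarm) = {Grant, Idle, Sync, Ack}
A[recv U ~alarm]: least fixpoint, start Z0 = Sat(~alarm) = {Grant, Idle, Sync, Ack}, add states in Sat(recv) with every successor in Z. Already a fixed point.
Sat(A[recv U ~alarm]) = {Grant, Idle, Sync, Ack}
|Sat(A[recv U ~alarm])| = |{Grant, Idle, Sync, Ack}| = 4.

4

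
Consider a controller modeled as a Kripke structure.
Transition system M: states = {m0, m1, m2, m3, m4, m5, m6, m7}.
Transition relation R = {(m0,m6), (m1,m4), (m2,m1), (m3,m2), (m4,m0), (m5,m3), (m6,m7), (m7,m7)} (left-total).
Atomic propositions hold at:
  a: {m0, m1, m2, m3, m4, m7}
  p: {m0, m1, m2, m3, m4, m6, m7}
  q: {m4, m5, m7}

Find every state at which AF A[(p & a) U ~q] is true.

{m0, m1, m2, m3, m4, m5, m6}

Sat(p & a) = {m0, m1, m2, m3, m4, m7}
Sat(~q) = {m0, m1, m2, m3, m6}
A[(p & a) U ~q]: least fixpoint, start Z0 = Sat(~q) = {m0, m1, m2, m3, m6}, add states in Sat(p & a) with every successor in Z. Z1 = {m0, m1, m2, m3, m4, m6}; fixed.
Sat(A[(p & a) U ~q]) = {m0, m1, m2, m3, m4, m6}
AF A[(p & a) U ~q]: least fixpoint, start Z0 = {m0, m1, m2, m3, m4, m6}, add states with every successor in Z. Z1 = {m0, m1, m2, m3, m4, m5, m6}; fixed.
Sat(AF A[(p & a) U ~q]) = {m0, m1, m2, m3, m4, m5, m6}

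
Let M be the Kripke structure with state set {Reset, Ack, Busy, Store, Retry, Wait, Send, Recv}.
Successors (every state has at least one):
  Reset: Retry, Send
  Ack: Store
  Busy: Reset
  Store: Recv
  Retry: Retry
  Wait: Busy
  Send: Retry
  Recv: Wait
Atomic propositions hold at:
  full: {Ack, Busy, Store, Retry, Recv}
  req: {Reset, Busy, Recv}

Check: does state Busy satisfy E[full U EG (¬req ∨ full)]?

No

Sat(¬req) = {Ack, Store, Retry, Wait, Send}
Sat(¬req ∨ full) = {Ack, Busy, Store, Retry, Wait, Send, Recv}
EG (¬req ∨ full): greatest fixpoint, start Z0 = {Ack, Busy, Store, Retry, Wait, Send, Recv}, keep only states in Sat with some successor in Z. Z1 = {Ack, Store, Retry, Wait, Send, Recv}; Z2 = {Ack, Store, Retry, Send, Recv}; Z3 = {Ack, Store, Retry, Send}; Z4 = {Ack, Retry, Send}; Z5 = {Retry, Send}; fixed.
Sat(EG (¬req ∨ full)) = {Retry, Send}
E[full U EG (¬req ∨ full)]: least fixpoint, start Z0 = Sat(EG (¬req ∨ full)) = {Retry, Send}, add states in Sat(full) with some successor in Z. Already a fixed point.
Sat(E[full U EG (¬req ∨ full)]) = {Retry, Send}
Busy ∉ Sat(E[full U EG (¬req ∨ full)]) = {Retry, Send}, so the formula does not hold at Busy.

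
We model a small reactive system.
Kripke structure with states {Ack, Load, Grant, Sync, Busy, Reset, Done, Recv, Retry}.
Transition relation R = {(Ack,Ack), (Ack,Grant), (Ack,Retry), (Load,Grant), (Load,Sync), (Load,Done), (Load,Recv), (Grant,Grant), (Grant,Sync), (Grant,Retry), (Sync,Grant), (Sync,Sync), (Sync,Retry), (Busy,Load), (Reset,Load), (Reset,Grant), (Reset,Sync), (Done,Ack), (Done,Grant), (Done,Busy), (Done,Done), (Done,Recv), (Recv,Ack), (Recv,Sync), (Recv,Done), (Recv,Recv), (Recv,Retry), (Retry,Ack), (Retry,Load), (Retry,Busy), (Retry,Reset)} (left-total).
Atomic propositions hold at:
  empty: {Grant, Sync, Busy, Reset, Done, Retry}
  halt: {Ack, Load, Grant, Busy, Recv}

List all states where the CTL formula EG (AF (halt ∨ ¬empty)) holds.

Sat(¬empty) = {Ack, Load, Recv}
Sat(halt ∨ ¬empty) = {Ack, Load, Grant, Busy, Recv}
AF (halt ∨ ¬empty): least fixpoint, start Z0 = {Ack, Load, Grant, Busy, Recv}, add states with every successor in Z. Already a fixed point.
Sat(AF (halt ∨ ¬empty)) = {Ack, Load, Grant, Busy, Recv}
EG (AF (halt ∨ ¬empty)): greatest fixpoint, start Z0 = {Ack, Load, Grant, Busy, Recv}, keep only states in Sat with some successor in Z. Already a fixed point.
Sat(EG (AF (halt ∨ ¬empty))) = {Ack, Load, Grant, Busy, Recv}

{Ack, Load, Grant, Busy, Recv}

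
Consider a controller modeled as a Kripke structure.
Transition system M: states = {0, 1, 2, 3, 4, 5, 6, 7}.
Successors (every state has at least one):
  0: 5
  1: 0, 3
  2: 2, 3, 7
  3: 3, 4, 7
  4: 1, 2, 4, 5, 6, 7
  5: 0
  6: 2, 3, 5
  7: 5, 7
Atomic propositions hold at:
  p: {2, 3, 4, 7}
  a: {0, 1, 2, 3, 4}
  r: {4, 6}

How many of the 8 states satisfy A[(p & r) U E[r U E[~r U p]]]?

Sat(p & r) = {4}
Sat(~r) = {0, 1, 2, 3, 5, 7}
E[~r U p]: least fixpoint, start Z0 = Sat(p) = {2, 3, 4, 7}, add states in Sat(~r) with some successor in Z. Z1 = {1, 2, 3, 4, 7}; fixed.
Sat(E[~r U p]) = {1, 2, 3, 4, 7}
E[r U E[~r U p]]: least fixpoint, start Z0 = Sat(E[~r U p]) = {1, 2, 3, 4, 7}, add states in Sat(r) with some successor in Z. Z1 = {1, 2, 3, 4, 6, 7}; fixed.
Sat(E[r U E[~r U p]]) = {1, 2, 3, 4, 6, 7}
A[(p & r) U E[r U E[~r U p]]]: least fixpoint, start Z0 = Sat(E[r U E[~r U p]]) = {1, 2, 3, 4, 6, 7}, add states in Sat(p & r) with every successor in Z. Already a fixed point.
Sat(A[(p & r) U E[r U E[~r U p]]]) = {1, 2, 3, 4, 6, 7}
|Sat(A[(p & r) U E[r U E[~r U p]]])| = |{1, 2, 3, 4, 6, 7}| = 6.

6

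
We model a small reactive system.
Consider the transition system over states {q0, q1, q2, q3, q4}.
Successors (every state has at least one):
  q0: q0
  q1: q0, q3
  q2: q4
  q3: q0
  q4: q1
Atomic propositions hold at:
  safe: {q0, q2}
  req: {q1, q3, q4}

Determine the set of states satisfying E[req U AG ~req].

{q0, q1, q3, q4}

Sat(~req) = {q0, q2}
AG ~req: greatest fixpoint, start Z0 = {q0, q2}, keep only states in Sat with every successor in Z. Z1 = {q0}; fixed.
Sat(AG ~req) = {q0}
E[req U AG ~req]: least fixpoint, start Z0 = Sat(AG ~req) = {q0}, add states in Sat(req) with some successor in Z. Z1 = {q0, q1, q3}; Z2 = {q0, q1, q3, q4}; fixed.
Sat(E[req U AG ~req]) = {q0, q1, q3, q4}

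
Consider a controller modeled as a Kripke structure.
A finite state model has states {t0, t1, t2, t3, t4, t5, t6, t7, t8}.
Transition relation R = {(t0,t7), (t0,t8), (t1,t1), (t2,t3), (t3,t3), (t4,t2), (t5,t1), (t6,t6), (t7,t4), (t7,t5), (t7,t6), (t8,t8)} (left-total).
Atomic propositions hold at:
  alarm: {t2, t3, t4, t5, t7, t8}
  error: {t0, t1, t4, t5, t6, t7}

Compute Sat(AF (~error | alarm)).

Sat(~error) = {t2, t3, t8}
Sat(~error | alarm) = {t2, t3, t4, t5, t7, t8}
AF (~error | alarm): least fixpoint, start Z0 = {t2, t3, t4, t5, t7, t8}, add states with every successor in Z. Z1 = {t0, t2, t3, t4, t5, t7, t8}; fixed.
Sat(AF (~error | alarm)) = {t0, t2, t3, t4, t5, t7, t8}

{t0, t2, t3, t4, t5, t7, t8}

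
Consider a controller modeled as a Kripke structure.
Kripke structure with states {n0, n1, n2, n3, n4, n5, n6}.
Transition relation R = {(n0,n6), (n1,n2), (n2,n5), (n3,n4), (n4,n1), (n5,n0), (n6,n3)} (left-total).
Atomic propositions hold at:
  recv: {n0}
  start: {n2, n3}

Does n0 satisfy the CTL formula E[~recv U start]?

No

Sat(~recv) = {n1, n2, n3, n4, n5, n6}
E[~recv U start]: least fixpoint, start Z0 = Sat(start) = {n2, n3}, add states in Sat(~recv) with some successor in Z. Z1 = {n1, n2, n3, n6}; Z2 = {n1, n2, n3, n4, n6}; fixed.
Sat(E[~recv U start]) = {n1, n2, n3, n4, n6}
n0 ∉ Sat(E[~recv U start]) = {n1, n2, n3, n4, n6}, so the formula does not hold at n0.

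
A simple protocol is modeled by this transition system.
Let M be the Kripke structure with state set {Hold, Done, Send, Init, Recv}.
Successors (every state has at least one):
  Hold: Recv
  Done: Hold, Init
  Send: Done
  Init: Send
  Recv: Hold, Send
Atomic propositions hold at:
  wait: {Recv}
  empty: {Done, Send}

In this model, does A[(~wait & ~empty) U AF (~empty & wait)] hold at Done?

No

Sat(~wait) = {Hold, Done, Send, Init}
Sat(~empty) = {Hold, Init, Recv}
Sat(~wait & ~empty) = {Hold, Init}
Sat(~empty & wait) = {Recv}
AF (~empty & wait): least fixpoint, start Z0 = {Recv}, add states with every successor in Z. Z1 = {Hold, Recv}; fixed.
Sat(AF (~empty & wait)) = {Hold, Recv}
A[(~wait & ~empty) U AF (~empty & wait)]: least fixpoint, start Z0 = Sat(AF (~empty & wait)) = {Hold, Recv}, add states in Sat(~wait & ~empty) with every successor in Z. Already a fixed point.
Sat(A[(~wait & ~empty) U AF (~empty & wait)]) = {Hold, Recv}
Done ∉ Sat(A[(~wait & ~empty) U AF (~empty & wait)]) = {Hold, Recv}, so the formula does not hold at Done.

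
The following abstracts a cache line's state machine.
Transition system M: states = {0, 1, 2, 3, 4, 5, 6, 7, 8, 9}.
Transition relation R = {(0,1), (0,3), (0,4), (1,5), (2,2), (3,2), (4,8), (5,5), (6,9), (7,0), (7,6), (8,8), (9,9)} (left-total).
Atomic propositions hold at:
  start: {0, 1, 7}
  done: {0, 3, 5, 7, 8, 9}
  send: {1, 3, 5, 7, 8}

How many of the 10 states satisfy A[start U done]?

7

A[start U done]: least fixpoint, start Z0 = Sat(done) = {0, 3, 5, 7, 8, 9}, add states in Sat(start) with every successor in Z. Z1 = {0, 1, 3, 5, 7, 8, 9}; fixed.
Sat(A[start U done]) = {0, 1, 3, 5, 7, 8, 9}
|Sat(A[start U done])| = |{0, 1, 3, 5, 7, 8, 9}| = 7.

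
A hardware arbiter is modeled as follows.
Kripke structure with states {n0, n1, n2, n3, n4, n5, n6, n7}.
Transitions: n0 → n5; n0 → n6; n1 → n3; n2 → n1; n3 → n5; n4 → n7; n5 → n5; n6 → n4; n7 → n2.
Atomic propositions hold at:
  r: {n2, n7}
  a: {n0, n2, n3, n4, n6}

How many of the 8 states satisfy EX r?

Sat(EX r) = {s : some successor in {n2, n7}} = {n4, n7}
|Sat(EX r)| = |{n4, n7}| = 2.

2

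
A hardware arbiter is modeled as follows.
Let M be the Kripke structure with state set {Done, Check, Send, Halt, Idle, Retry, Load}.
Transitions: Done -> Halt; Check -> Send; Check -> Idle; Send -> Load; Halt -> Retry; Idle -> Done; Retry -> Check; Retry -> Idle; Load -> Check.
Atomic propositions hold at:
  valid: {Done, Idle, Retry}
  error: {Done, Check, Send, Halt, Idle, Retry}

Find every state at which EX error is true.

Sat(EX error) = {s : some successor in {Done, Check, Send, Halt, Idle, Retry}} = {Done, Check, Halt, Idle, Retry, Load}

{Done, Check, Halt, Idle, Retry, Load}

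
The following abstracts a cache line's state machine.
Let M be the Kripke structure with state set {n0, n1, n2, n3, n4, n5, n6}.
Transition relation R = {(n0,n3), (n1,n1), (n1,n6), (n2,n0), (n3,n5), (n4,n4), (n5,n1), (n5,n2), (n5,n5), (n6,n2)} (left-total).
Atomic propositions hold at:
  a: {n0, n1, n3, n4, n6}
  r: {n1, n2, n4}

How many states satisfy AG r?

AG r: greatest fixpoint, start Z0 = {n1, n2, n4}, keep only states in Sat with every successor in Z. Z1 = {n4}; fixed.
Sat(AG r) = {n4}
|Sat(AG r)| = |{n4}| = 1.

1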